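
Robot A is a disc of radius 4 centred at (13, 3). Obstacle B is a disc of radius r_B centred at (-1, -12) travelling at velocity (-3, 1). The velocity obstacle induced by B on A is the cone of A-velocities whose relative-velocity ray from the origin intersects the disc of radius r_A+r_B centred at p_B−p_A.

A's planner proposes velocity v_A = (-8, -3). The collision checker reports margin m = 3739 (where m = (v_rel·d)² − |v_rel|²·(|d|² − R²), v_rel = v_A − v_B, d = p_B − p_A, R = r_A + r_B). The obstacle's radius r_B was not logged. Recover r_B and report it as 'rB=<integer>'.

m = 3739
d = (-14, -15);  v_rel = (-5, -4),  |v_rel|² = 41
v_rel×d = (-5)·(-15) − (-4)·(-14) = 19
since m = R²·41 − 19²:  R² = (361 + 3739) / 41 = 100
R = √100 = 10  ⇒  r_B = 10 − 4 = 6

rB=6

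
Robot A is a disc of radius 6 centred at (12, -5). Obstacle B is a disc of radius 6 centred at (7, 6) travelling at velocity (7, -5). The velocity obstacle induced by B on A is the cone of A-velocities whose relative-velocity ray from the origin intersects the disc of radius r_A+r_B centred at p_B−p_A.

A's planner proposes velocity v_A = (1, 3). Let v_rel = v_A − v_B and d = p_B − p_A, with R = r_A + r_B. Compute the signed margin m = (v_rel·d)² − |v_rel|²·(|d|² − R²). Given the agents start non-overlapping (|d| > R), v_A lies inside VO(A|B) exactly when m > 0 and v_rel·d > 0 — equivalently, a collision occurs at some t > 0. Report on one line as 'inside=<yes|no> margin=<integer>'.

d = (-5, 11),  |d|² = 146;  R = 6+6 = 12,  c = 146−12² = 2
v_rel = (-6, 8),  |v_rel|² = 100;  v_rel·d = (-6)·(-5) + (8)·(11) = 118
100·t² − 236·t + 2 = 0  ⇒  m = 118² − 100·2 = 13724
m = 13724 > 0,  v_rel·d = 118 > 0  ⇒  inside

inside=yes margin=13724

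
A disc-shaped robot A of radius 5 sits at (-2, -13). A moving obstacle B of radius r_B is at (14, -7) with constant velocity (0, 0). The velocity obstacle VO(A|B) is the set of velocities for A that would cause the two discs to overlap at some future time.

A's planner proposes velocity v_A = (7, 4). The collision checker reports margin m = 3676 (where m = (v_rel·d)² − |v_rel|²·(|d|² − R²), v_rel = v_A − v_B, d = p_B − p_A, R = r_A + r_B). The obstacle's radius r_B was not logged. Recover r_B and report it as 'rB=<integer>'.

m = 3676
d = (16, 6);  v_rel = (7, 4),  |v_rel|² = 65
v_rel×d = (7)·(6) − (4)·(16) = -22
since m = R²·65 − (-22)²:  R² = (484 + 3676) / 65 = 64
R = √64 = 8  ⇒  r_B = 8 − 5 = 3

rB=3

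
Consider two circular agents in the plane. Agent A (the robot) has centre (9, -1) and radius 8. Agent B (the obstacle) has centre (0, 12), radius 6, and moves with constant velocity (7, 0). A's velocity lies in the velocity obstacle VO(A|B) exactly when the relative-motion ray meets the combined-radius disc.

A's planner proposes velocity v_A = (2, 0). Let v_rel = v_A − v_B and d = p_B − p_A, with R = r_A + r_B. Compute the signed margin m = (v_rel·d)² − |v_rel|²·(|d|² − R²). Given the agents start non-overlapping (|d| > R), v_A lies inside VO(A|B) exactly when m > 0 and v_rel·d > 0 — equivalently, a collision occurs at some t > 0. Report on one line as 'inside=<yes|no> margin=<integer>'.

d = (-9, 13),  |d|² = 250;  R = 8+6 = 14,  c = 250−14² = 54
v_rel = (-5, 0),  |v_rel|² = 25;  v_rel·d = (-5)·(-9) + (0)·(13) = 45
25·t² − 90·t + 54 = 0  ⇒  m = 45² − 25·54 = 675
m = 675 > 0,  v_rel·d = 45 > 0  ⇒  inside

inside=yes margin=675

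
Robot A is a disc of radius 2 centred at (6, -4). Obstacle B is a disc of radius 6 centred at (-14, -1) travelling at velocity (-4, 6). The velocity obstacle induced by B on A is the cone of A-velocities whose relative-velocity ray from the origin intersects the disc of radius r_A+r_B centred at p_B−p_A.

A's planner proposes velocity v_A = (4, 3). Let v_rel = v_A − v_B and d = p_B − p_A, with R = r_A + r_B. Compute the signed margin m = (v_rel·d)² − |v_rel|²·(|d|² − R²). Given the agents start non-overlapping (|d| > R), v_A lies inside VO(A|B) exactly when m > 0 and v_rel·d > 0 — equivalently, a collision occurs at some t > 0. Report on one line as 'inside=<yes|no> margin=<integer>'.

d = (-20, 3),  |d|² = 409;  R = 2+6 = 8,  c = 409−8² = 345
v_rel = (8, -3),  |v_rel|² = 73;  v_rel·d = (8)·(-20) + (-3)·(3) = -169
73·t² + 338·t + 345 = 0  ⇒  m = (-169)² − 73·345 = 3376
m = 3376 > 0,  v_rel·d = -169 < 0  ⇒  outside

inside=no margin=3376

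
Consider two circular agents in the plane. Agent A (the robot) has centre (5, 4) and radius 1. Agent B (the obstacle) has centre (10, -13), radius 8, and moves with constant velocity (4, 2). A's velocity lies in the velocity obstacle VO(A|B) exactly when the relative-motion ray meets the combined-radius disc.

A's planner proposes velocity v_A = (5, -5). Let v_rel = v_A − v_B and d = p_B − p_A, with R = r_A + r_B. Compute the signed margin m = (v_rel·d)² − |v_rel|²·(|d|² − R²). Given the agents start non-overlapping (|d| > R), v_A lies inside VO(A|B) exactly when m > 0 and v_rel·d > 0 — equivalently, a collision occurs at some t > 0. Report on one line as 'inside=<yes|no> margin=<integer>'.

d = (5, -17),  |d|² = 314;  R = 1+8 = 9,  c = 314−9² = 233
v_rel = (1, -7),  |v_rel|² = 50;  v_rel·d = (1)·(5) + (-7)·(-17) = 124
50·t² − 248·t + 233 = 0  ⇒  m = 124² − 50·233 = 3726
m = 3726 > 0,  v_rel·d = 124 > 0  ⇒  inside

inside=yes margin=3726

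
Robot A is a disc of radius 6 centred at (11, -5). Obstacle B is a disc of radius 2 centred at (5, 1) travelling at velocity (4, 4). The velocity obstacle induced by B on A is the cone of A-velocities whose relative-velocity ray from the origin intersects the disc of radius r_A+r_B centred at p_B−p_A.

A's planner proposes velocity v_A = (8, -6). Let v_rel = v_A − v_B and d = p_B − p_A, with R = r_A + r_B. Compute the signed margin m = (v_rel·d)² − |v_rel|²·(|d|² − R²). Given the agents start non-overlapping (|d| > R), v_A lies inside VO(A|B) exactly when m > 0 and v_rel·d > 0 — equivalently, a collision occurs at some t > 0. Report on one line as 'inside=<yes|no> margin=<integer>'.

d = (-6, 6),  |d|² = 72;  R = 6+2 = 8,  c = 72−8² = 8
v_rel = (4, -10),  |v_rel|² = 116;  v_rel·d = (4)·(-6) + (-10)·(6) = -84
116·t² + 168·t + 8 = 0  ⇒  m = (-84)² − 116·8 = 6128
m = 6128 > 0,  v_rel·d = -84 < 0  ⇒  outside

inside=no margin=6128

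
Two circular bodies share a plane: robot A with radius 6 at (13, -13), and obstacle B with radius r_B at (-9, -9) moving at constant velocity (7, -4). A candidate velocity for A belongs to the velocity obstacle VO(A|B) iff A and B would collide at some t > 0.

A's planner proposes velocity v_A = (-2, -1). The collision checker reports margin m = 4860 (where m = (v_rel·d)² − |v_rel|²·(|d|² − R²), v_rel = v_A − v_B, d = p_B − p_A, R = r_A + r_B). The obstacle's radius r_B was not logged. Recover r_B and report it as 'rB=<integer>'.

m = 4860
d = (-22, 4);  v_rel = (-9, 3),  |v_rel|² = 90
v_rel×d = (-9)·(4) − (3)·(-22) = 30
since m = R²·90 − 30²:  R² = (900 + 4860) / 90 = 64
R = √64 = 8  ⇒  r_B = 8 − 6 = 2

rB=2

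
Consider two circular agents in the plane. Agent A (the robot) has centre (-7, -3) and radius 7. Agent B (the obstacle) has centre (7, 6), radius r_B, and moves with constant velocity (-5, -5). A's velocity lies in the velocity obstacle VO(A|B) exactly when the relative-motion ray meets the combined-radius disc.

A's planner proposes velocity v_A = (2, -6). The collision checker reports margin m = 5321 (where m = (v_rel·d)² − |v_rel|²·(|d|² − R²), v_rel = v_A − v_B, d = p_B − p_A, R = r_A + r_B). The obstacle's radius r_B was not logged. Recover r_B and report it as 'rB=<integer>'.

m = 5321
d = (14, 9);  v_rel = (7, -1),  |v_rel|² = 50
v_rel×d = (7)·(9) − (-1)·(14) = 77
since m = R²·50 − 77²:  R² = (5929 + 5321) / 50 = 225
R = √225 = 15  ⇒  r_B = 15 − 7 = 8

rB=8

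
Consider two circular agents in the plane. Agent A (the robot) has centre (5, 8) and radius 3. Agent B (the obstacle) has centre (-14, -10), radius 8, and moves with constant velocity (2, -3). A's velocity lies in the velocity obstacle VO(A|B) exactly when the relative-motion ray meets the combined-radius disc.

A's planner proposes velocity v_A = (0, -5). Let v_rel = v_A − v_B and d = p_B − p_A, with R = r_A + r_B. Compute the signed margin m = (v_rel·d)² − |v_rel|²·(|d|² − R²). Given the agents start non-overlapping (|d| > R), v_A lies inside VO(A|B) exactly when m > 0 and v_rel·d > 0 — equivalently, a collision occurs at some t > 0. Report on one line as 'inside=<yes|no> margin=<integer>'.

d = (-19, -18),  |d|² = 685;  R = 3+8 = 11,  c = 685−11² = 564
v_rel = (-2, -2),  |v_rel|² = 8;  v_rel·d = (-2)·(-19) + (-2)·(-18) = 74
8·t² − 148·t + 564 = 0  ⇒  m = 74² − 8·564 = 964
m = 964 > 0,  v_rel·d = 74 > 0  ⇒  inside

inside=yes margin=964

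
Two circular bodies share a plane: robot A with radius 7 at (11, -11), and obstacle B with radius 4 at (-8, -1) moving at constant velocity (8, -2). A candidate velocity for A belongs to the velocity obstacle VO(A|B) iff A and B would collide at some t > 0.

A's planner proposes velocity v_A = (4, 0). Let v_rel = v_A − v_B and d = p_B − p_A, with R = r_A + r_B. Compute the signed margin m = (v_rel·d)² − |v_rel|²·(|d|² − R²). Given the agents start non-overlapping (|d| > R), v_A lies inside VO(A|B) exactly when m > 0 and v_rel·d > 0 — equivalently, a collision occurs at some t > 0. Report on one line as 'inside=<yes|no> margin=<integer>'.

d = (-19, 10),  |d|² = 461;  R = 7+4 = 11,  c = 461−11² = 340
v_rel = (-4, 2),  |v_rel|² = 20;  v_rel·d = (-4)·(-19) + (2)·(10) = 96
20·t² − 192·t + 340 = 0  ⇒  m = 96² − 20·340 = 2416
m = 2416 > 0,  v_rel·d = 96 > 0  ⇒  inside

inside=yes margin=2416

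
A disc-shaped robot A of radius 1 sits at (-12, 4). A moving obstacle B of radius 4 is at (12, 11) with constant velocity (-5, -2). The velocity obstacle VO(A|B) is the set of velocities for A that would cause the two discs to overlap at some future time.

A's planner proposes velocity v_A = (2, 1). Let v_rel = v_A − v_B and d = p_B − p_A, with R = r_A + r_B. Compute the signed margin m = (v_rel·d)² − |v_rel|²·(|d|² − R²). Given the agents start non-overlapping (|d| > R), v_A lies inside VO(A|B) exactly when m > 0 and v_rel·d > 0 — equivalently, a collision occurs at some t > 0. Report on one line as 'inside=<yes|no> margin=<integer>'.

d = (24, 7),  |d|² = 625;  R = 1+4 = 5,  c = 625−5² = 600
v_rel = (7, 3),  |v_rel|² = 58;  v_rel·d = (7)·(24) + (3)·(7) = 189
58·t² − 378·t + 600 = 0  ⇒  m = 189² − 58·600 = 921
m = 921 > 0,  v_rel·d = 189 > 0  ⇒  inside

inside=yes margin=921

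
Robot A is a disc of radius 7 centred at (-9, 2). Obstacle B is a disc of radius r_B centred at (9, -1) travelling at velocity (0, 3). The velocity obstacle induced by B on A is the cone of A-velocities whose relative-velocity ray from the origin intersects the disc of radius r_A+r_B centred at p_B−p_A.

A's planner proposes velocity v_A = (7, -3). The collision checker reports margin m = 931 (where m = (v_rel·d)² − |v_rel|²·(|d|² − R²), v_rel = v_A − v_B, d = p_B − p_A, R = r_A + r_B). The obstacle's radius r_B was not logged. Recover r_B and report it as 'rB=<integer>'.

m = 931
d = (18, -3);  v_rel = (7, -6),  |v_rel|² = 85
v_rel×d = (7)·(-3) − (-6)·(18) = 87
since m = R²·85 − 87²:  R² = (7569 + 931) / 85 = 100
R = √100 = 10  ⇒  r_B = 10 − 7 = 3

rB=3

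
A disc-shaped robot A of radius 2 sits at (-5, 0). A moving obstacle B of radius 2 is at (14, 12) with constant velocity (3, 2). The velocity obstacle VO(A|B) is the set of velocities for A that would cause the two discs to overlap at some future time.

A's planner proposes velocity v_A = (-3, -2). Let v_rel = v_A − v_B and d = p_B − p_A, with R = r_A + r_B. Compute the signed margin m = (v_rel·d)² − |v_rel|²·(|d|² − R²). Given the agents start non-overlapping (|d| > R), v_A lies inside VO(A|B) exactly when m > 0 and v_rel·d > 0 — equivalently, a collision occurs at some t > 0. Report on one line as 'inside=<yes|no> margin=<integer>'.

d = (19, 12),  |d|² = 505;  R = 2+2 = 4,  c = 505−4² = 489
v_rel = (-6, -4),  |v_rel|² = 52;  v_rel·d = (-6)·(19) + (-4)·(12) = -162
52·t² + 324·t + 489 = 0  ⇒  m = (-162)² − 52·489 = 816
m = 816 > 0,  v_rel·d = -162 < 0  ⇒  outside

inside=no margin=816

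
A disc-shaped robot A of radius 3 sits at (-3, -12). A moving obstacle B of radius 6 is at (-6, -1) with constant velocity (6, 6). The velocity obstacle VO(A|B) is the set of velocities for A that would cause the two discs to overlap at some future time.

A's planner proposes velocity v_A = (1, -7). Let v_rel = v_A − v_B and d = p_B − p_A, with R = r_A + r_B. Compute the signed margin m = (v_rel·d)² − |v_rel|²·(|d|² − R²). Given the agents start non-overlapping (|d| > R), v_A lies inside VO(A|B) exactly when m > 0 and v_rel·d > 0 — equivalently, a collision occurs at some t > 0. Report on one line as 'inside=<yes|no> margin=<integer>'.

d = (-3, 11),  |d|² = 130;  R = 3+6 = 9,  c = 130−9² = 49
v_rel = (-5, -13),  |v_rel|² = 194;  v_rel·d = (-5)·(-3) + (-13)·(11) = -128
194·t² + 256·t + 49 = 0  ⇒  m = (-128)² − 194·49 = 6878
m = 6878 > 0,  v_rel·d = -128 < 0  ⇒  outside

inside=no margin=6878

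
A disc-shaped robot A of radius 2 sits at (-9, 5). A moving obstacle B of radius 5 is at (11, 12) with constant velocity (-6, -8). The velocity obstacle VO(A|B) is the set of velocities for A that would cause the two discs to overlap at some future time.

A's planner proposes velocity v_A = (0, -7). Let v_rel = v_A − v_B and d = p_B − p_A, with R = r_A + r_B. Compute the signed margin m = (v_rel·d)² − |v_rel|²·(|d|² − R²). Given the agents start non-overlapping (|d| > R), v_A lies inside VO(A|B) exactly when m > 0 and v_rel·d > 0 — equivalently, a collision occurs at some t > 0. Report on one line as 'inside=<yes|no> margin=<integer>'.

d = (20, 7),  |d|² = 449;  R = 2+5 = 7,  c = 449−7² = 400
v_rel = (6, 1),  |v_rel|² = 37;  v_rel·d = (6)·(20) + (1)·(7) = 127
37·t² − 254·t + 400 = 0  ⇒  m = 127² − 37·400 = 1329
m = 1329 > 0,  v_rel·d = 127 > 0  ⇒  inside

inside=yes margin=1329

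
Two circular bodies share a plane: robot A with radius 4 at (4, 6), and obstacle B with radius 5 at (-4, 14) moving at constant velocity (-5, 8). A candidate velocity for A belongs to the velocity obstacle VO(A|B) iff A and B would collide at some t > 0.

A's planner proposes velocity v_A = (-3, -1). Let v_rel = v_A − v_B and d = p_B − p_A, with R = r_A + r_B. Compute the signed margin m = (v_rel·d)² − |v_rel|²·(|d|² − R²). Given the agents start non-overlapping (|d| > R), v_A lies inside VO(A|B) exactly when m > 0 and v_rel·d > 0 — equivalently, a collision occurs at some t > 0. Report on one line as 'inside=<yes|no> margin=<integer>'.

d = (-8, 8),  |d|² = 128;  R = 4+5 = 9,  c = 128−9² = 47
v_rel = (2, -9),  |v_rel|² = 85;  v_rel·d = (2)·(-8) + (-9)·(8) = -88
85·t² + 176·t + 47 = 0  ⇒  m = (-88)² − 85·47 = 3749
m = 3749 > 0,  v_rel·d = -88 < 0  ⇒  outside

inside=no margin=3749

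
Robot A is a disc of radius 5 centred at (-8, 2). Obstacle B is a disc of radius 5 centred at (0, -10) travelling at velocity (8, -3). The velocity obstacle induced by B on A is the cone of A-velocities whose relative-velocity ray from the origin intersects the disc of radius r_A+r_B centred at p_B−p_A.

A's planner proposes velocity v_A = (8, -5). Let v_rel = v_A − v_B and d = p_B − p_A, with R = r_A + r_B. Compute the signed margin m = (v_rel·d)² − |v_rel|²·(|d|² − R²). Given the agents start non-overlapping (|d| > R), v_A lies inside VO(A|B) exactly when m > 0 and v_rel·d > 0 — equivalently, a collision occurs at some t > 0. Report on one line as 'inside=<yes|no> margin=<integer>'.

d = (8, -12),  |d|² = 208;  R = 5+5 = 10,  c = 208−10² = 108
v_rel = (0, -2),  |v_rel|² = 4;  v_rel·d = (0)·(8) + (-2)·(-12) = 24
4·t² − 48·t + 108 = 0  ⇒  m = 24² − 4·108 = 144
m = 144 > 0,  v_rel·d = 24 > 0  ⇒  inside

inside=yes margin=144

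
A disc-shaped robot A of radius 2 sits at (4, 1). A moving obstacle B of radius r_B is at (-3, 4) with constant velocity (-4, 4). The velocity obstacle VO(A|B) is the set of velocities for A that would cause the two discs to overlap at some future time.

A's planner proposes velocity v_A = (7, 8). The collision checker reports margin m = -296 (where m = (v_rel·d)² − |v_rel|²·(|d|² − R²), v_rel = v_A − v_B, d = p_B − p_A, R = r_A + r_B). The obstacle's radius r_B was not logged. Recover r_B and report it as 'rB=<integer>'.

m = -296
d = (-7, 3);  v_rel = (11, 4),  |v_rel|² = 137
v_rel×d = (11)·(3) − (4)·(-7) = 61
since m = R²·137 − 61²:  R² = (3721 + -296) / 137 = 25
R = √25 = 5  ⇒  r_B = 5 − 2 = 3

rB=3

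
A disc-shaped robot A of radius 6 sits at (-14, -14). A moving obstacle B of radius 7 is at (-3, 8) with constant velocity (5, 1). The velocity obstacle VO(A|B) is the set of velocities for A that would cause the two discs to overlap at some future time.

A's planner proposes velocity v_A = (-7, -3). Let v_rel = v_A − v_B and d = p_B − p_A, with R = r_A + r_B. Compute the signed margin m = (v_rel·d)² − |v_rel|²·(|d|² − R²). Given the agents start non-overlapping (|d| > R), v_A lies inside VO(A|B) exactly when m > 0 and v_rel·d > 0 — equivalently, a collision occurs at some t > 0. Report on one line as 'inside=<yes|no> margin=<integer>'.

d = (11, 22),  |d|² = 605;  R = 6+7 = 13,  c = 605−13² = 436
v_rel = (-12, -4),  |v_rel|² = 160;  v_rel·d = (-12)·(11) + (-4)·(22) = -220
160·t² + 440·t + 436 = 0  ⇒  m = (-220)² − 160·436 = -21360
m = -21360 < 0,  v_rel·d = -220 < 0  ⇒  outside

inside=no margin=-21360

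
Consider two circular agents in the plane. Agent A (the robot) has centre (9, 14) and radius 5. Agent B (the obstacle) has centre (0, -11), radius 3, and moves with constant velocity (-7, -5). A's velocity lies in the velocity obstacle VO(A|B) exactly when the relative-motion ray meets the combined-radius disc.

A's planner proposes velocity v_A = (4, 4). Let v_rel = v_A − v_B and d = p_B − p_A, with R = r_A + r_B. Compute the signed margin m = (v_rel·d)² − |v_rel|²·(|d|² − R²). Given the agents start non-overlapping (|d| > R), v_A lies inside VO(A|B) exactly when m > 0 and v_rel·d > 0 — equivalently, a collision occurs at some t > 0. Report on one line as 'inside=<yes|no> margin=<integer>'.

d = (-9, -25),  |d|² = 706;  R = 5+3 = 8,  c = 706−8² = 642
v_rel = (11, 9),  |v_rel|² = 202;  v_rel·d = (11)·(-9) + (9)·(-25) = -324
202·t² + 648·t + 642 = 0  ⇒  m = (-324)² − 202·642 = -24708
m = -24708 < 0,  v_rel·d = -324 < 0  ⇒  outside

inside=no margin=-24708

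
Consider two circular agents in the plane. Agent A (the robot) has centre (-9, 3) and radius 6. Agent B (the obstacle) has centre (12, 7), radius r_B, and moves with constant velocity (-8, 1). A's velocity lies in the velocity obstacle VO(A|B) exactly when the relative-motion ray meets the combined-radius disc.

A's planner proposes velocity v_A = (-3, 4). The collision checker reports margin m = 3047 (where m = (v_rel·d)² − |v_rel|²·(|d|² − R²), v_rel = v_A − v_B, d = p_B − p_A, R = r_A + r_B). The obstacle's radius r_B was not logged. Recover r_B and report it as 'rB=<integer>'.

m = 3047
d = (21, 4);  v_rel = (5, 3),  |v_rel|² = 34
v_rel×d = (5)·(4) − (3)·(21) = -43
since m = R²·34 − (-43)²:  R² = (1849 + 3047) / 34 = 144
R = √144 = 12  ⇒  r_B = 12 − 6 = 6

rB=6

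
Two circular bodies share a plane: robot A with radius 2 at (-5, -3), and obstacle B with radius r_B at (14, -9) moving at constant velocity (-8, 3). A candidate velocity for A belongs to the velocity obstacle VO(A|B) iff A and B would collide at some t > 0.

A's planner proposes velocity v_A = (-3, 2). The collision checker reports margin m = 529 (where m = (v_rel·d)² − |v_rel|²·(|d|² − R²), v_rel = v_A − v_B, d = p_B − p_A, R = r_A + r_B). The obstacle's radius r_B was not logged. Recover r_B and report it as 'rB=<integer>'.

m = 529
d = (19, -6);  v_rel = (5, -1),  |v_rel|² = 26
v_rel×d = (5)·(-6) − (-1)·(19) = -11
since m = R²·26 − (-11)²:  R² = (121 + 529) / 26 = 25
R = √25 = 5  ⇒  r_B = 5 − 2 = 3

rB=3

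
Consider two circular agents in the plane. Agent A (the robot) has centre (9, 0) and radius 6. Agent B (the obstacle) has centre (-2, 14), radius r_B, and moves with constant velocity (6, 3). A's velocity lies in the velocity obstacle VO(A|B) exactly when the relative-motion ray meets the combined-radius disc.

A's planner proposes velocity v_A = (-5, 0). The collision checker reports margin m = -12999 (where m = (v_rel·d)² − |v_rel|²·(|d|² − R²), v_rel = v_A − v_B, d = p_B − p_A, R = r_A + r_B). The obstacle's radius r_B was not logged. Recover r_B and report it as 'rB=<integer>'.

m = -12999
d = (-11, 14);  v_rel = (-11, -3),  |v_rel|² = 130
v_rel×d = (-11)·(14) − (-3)·(-11) = -187
since m = R²·130 − (-187)²:  R² = (34969 + -12999) / 130 = 169
R = √169 = 13  ⇒  r_B = 13 − 6 = 7

rB=7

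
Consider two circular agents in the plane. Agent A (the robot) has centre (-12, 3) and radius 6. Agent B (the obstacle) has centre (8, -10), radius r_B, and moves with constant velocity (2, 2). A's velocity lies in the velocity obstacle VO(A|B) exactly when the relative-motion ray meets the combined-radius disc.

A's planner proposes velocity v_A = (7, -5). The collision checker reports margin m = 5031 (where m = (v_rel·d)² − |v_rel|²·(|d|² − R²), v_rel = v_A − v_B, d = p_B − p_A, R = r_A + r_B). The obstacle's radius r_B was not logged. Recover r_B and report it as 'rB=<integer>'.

m = 5031
d = (20, -13);  v_rel = (5, -7),  |v_rel|² = 74
v_rel×d = (5)·(-13) − (-7)·(20) = 75
since m = R²·74 − 75²:  R² = (5625 + 5031) / 74 = 144
R = √144 = 12  ⇒  r_B = 12 − 6 = 6

rB=6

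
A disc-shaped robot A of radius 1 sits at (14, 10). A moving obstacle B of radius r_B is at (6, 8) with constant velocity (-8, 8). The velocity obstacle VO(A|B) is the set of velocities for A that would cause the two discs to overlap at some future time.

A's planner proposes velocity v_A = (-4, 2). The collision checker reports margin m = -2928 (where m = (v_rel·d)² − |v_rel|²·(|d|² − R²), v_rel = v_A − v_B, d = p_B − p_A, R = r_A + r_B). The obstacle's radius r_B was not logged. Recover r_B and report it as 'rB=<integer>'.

m = -2928
d = (-8, -2);  v_rel = (4, -6),  |v_rel|² = 52
v_rel×d = (4)·(-2) − (-6)·(-8) = -56
since m = R²·52 − (-56)²:  R² = (3136 + -2928) / 52 = 4
R = √4 = 2  ⇒  r_B = 2 − 1 = 1

rB=1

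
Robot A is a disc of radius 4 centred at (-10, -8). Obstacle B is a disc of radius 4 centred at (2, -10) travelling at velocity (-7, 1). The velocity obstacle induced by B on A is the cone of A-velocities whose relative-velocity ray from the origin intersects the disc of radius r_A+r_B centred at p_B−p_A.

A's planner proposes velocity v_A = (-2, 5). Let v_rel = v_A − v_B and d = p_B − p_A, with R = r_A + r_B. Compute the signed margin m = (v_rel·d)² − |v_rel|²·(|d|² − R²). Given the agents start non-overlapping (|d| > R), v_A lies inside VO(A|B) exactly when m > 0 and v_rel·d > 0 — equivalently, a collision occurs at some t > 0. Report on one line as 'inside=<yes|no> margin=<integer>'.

d = (12, -2),  |d|² = 148;  R = 4+4 = 8,  c = 148−8² = 84
v_rel = (5, 4),  |v_rel|² = 41;  v_rel·d = (5)·(12) + (4)·(-2) = 52
41·t² − 104·t + 84 = 0  ⇒  m = 52² − 41·84 = -740
m = -740 < 0,  v_rel·d = 52 > 0  ⇒  outside

inside=no margin=-740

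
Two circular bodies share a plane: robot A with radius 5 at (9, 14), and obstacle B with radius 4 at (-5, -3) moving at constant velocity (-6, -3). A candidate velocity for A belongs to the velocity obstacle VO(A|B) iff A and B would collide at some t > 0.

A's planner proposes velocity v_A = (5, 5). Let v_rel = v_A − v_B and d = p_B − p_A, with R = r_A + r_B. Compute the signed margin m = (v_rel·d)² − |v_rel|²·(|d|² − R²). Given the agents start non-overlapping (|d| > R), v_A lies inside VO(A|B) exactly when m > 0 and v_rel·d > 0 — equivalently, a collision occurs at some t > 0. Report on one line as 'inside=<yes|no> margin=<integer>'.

d = (-14, -17),  |d|² = 485;  R = 5+4 = 9,  c = 485−9² = 404
v_rel = (11, 8),  |v_rel|² = 185;  v_rel·d = (11)·(-14) + (8)·(-17) = -290
185·t² + 580·t + 404 = 0  ⇒  m = (-290)² − 185·404 = 9360
m = 9360 > 0,  v_rel·d = -290 < 0  ⇒  outside

inside=no margin=9360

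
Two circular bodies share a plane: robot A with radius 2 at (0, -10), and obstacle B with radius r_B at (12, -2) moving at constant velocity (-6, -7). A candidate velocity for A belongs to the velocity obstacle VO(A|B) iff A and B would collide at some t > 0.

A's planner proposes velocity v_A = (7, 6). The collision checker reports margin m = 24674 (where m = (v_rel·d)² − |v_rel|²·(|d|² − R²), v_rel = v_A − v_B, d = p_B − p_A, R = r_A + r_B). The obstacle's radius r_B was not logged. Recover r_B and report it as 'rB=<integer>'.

m = 24674
d = (12, 8);  v_rel = (13, 13),  |v_rel|² = 338
v_rel×d = (13)·(8) − (13)·(12) = -52
since m = R²·338 − (-52)²:  R² = (2704 + 24674) / 338 = 81
R = √81 = 9  ⇒  r_B = 9 − 2 = 7

rB=7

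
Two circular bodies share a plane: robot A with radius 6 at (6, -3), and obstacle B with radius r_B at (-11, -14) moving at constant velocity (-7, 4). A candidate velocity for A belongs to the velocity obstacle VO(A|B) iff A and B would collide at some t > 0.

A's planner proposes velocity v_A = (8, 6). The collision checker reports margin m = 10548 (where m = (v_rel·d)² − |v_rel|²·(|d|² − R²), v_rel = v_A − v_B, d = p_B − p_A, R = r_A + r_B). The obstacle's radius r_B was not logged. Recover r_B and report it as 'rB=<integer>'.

m = 10548
d = (-17, -11);  v_rel = (15, 2),  |v_rel|² = 229
v_rel×d = (15)·(-11) − (2)·(-17) = -131
since m = R²·229 − (-131)²:  R² = (17161 + 10548) / 229 = 121
R = √121 = 11  ⇒  r_B = 11 − 6 = 5

rB=5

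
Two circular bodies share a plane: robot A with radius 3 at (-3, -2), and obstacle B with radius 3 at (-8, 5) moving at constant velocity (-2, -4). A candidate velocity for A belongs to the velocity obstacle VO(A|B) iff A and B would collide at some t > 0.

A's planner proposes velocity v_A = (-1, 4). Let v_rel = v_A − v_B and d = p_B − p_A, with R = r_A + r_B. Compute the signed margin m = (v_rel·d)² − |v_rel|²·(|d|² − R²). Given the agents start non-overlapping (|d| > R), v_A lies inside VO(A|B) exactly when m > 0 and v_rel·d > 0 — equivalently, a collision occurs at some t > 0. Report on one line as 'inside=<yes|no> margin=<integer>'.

d = (-5, 7),  |d|² = 74;  R = 3+3 = 6,  c = 74−6² = 38
v_rel = (1, 8),  |v_rel|² = 65;  v_rel·d = (1)·(-5) + (8)·(7) = 51
65·t² − 102·t + 38 = 0  ⇒  m = 51² − 65·38 = 131
m = 131 > 0,  v_rel·d = 51 > 0  ⇒  inside

inside=yes margin=131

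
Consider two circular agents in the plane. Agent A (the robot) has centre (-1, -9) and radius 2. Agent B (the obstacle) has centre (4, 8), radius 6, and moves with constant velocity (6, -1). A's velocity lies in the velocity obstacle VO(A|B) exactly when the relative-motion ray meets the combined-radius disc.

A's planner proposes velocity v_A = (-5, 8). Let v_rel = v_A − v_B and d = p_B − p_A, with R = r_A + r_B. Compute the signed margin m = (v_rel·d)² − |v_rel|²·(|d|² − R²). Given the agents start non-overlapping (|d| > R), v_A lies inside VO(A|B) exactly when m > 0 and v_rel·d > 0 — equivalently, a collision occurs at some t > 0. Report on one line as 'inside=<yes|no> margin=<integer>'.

d = (5, 17),  |d|² = 314;  R = 2+6 = 8,  c = 314−8² = 250
v_rel = (-11, 9),  |v_rel|² = 202;  v_rel·d = (-11)·(5) + (9)·(17) = 98
202·t² − 196·t + 250 = 0  ⇒  m = 98² − 202·250 = -40896
m = -40896 < 0,  v_rel·d = 98 > 0  ⇒  outside

inside=no margin=-40896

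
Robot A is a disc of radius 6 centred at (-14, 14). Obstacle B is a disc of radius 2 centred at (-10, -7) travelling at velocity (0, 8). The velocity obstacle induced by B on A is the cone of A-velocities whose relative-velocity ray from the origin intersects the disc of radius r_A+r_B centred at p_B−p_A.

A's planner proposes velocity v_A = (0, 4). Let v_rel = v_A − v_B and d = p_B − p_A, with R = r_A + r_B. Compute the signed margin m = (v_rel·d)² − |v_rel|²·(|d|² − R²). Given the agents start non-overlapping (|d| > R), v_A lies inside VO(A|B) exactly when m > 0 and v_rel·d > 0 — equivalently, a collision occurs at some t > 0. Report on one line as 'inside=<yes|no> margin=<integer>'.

d = (4, -21),  |d|² = 457;  R = 6+2 = 8,  c = 457−8² = 393
v_rel = (0, -4),  |v_rel|² = 16;  v_rel·d = (0)·(4) + (-4)·(-21) = 84
16·t² − 168·t + 393 = 0  ⇒  m = 84² − 16·393 = 768
m = 768 > 0,  v_rel·d = 84 > 0  ⇒  inside

inside=yes margin=768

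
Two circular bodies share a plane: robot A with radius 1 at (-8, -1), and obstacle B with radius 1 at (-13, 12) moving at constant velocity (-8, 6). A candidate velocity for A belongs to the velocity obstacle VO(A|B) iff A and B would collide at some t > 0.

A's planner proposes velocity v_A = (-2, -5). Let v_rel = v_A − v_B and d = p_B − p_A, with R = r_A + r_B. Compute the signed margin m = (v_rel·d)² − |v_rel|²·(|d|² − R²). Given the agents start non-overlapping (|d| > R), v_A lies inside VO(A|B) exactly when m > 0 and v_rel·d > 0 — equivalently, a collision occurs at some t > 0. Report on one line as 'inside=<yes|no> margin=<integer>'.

d = (-5, 13),  |d|² = 194;  R = 1+1 = 2,  c = 194−2² = 190
v_rel = (6, -11),  |v_rel|² = 157;  v_rel·d = (6)·(-5) + (-11)·(13) = -173
157·t² + 346·t + 190 = 0  ⇒  m = (-173)² − 157·190 = 99
m = 99 > 0,  v_rel·d = -173 < 0  ⇒  outside

inside=no margin=99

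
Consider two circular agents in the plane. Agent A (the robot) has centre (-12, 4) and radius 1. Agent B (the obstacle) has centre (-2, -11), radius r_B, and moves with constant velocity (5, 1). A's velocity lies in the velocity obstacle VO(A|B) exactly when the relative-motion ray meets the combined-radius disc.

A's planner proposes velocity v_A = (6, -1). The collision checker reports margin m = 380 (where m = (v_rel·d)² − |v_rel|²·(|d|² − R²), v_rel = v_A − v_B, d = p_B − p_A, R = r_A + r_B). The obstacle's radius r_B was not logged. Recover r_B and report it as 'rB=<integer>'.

m = 380
d = (10, -15);  v_rel = (1, -2),  |v_rel|² = 5
v_rel×d = (1)·(-15) − (-2)·(10) = 5
since m = R²·5 − 5²:  R² = (25 + 380) / 5 = 81
R = √81 = 9  ⇒  r_B = 9 − 1 = 8

rB=8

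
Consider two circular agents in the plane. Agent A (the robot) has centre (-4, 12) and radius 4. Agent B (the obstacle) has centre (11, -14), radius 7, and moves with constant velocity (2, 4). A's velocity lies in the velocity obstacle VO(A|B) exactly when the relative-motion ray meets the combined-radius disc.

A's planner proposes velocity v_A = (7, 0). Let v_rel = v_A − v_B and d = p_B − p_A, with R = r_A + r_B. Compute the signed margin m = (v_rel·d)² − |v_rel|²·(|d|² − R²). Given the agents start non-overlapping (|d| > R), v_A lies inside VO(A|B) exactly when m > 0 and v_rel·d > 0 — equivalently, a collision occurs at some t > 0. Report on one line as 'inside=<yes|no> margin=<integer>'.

d = (15, -26),  |d|² = 901;  R = 4+7 = 11,  c = 901−11² = 780
v_rel = (5, -4),  |v_rel|² = 41;  v_rel·d = (5)·(15) + (-4)·(-26) = 179
41·t² − 358·t + 780 = 0  ⇒  m = 179² − 41·780 = 61
m = 61 > 0,  v_rel·d = 179 > 0  ⇒  inside

inside=yes margin=61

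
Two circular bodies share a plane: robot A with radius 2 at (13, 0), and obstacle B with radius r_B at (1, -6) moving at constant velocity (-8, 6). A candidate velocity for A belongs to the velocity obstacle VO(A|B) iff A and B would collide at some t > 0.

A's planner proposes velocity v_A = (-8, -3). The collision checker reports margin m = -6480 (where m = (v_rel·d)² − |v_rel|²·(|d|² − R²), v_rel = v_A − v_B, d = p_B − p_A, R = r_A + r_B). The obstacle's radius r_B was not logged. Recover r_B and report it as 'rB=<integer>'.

m = -6480
d = (-12, -6);  v_rel = (0, -9),  |v_rel|² = 81
v_rel×d = (0)·(-6) − (-9)·(-12) = -108
since m = R²·81 − (-108)²:  R² = (11664 + -6480) / 81 = 64
R = √64 = 8  ⇒  r_B = 8 − 2 = 6

rB=6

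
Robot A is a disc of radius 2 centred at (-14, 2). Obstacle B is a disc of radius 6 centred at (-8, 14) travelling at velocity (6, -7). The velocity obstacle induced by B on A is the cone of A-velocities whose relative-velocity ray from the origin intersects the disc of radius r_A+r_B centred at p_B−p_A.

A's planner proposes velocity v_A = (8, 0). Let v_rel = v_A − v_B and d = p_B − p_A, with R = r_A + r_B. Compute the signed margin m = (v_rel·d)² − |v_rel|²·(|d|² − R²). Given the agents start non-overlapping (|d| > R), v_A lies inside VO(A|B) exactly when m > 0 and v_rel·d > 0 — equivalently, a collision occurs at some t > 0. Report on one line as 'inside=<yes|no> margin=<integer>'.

d = (6, 12),  |d|² = 180;  R = 2+6 = 8,  c = 180−8² = 116
v_rel = (2, 7),  |v_rel|² = 53;  v_rel·d = (2)·(6) + (7)·(12) = 96
53·t² − 192·t + 116 = 0  ⇒  m = 96² − 53·116 = 3068
m = 3068 > 0,  v_rel·d = 96 > 0  ⇒  inside

inside=yes margin=3068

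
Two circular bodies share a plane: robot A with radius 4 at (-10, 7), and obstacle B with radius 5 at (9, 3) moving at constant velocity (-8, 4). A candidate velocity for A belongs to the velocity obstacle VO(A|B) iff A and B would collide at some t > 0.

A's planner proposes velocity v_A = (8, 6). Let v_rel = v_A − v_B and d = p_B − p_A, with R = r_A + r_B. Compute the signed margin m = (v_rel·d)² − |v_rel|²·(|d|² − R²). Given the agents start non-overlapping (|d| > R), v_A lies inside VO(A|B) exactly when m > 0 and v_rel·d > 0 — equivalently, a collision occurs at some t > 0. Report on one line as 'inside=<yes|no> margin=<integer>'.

d = (19, -4),  |d|² = 377;  R = 4+5 = 9,  c = 377−9² = 296
v_rel = (16, 2),  |v_rel|² = 260;  v_rel·d = (16)·(19) + (2)·(-4) = 296
260·t² − 592·t + 296 = 0  ⇒  m = 296² − 260·296 = 10656
m = 10656 > 0,  v_rel·d = 296 > 0  ⇒  inside

inside=yes margin=10656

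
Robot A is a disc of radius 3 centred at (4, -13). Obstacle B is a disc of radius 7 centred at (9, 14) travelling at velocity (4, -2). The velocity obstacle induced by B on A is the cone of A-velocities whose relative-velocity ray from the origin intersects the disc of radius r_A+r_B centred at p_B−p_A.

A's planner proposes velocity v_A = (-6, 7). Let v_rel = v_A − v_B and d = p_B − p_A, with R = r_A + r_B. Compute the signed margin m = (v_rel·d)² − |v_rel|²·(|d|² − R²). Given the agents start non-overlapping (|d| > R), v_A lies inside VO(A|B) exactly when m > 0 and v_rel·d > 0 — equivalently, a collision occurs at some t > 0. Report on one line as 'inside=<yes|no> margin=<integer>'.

d = (5, 27),  |d|² = 754;  R = 3+7 = 10,  c = 754−10² = 654
v_rel = (-10, 9),  |v_rel|² = 181;  v_rel·d = (-10)·(5) + (9)·(27) = 193
181·t² − 386·t + 654 = 0  ⇒  m = 193² − 181·654 = -81125
m = -81125 < 0,  v_rel·d = 193 > 0  ⇒  outside

inside=no margin=-81125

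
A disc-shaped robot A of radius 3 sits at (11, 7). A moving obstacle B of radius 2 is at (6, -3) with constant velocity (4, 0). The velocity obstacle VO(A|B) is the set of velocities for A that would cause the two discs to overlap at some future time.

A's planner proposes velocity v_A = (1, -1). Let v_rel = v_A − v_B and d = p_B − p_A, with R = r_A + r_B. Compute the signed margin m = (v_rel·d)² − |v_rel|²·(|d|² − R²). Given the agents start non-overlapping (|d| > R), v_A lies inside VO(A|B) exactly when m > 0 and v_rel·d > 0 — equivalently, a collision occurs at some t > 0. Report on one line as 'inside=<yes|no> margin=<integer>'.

d = (-5, -10),  |d|² = 125;  R = 3+2 = 5,  c = 125−5² = 100
v_rel = (-3, -1),  |v_rel|² = 10;  v_rel·d = (-3)·(-5) + (-1)·(-10) = 25
10·t² − 50·t + 100 = 0  ⇒  m = 25² − 10·100 = -375
m = -375 < 0,  v_rel·d = 25 > 0  ⇒  outside

inside=no margin=-375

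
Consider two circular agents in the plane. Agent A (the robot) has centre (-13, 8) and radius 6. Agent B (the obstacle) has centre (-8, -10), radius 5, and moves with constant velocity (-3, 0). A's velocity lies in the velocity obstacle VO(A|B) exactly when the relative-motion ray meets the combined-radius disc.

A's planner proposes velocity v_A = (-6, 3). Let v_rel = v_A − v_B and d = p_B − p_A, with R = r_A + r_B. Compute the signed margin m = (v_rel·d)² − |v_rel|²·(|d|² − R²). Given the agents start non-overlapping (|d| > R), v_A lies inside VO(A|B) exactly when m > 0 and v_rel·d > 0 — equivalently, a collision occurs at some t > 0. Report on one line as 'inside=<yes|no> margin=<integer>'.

d = (5, -18),  |d|² = 349;  R = 6+5 = 11,  c = 349−11² = 228
v_rel = (-3, 3),  |v_rel|² = 18;  v_rel·d = (-3)·(5) + (3)·(-18) = -69
18·t² + 138·t + 228 = 0  ⇒  m = (-69)² − 18·228 = 657
m = 657 > 0,  v_rel·d = -69 < 0  ⇒  outside

inside=no margin=657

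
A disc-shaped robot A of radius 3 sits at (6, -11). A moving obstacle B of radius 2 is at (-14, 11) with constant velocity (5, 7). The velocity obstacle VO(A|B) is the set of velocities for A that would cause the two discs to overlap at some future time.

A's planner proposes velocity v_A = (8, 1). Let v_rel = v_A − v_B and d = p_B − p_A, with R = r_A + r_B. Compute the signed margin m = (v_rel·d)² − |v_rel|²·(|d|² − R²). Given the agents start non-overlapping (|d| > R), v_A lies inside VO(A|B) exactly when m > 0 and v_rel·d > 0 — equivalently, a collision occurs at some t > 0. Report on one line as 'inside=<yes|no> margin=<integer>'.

d = (-20, 22),  |d|² = 884;  R = 3+2 = 5,  c = 884−5² = 859
v_rel = (3, -6),  |v_rel|² = 45;  v_rel·d = (3)·(-20) + (-6)·(22) = -192
45·t² + 384·t + 859 = 0  ⇒  m = (-192)² − 45·859 = -1791
m = -1791 < 0,  v_rel·d = -192 < 0  ⇒  outside

inside=no margin=-1791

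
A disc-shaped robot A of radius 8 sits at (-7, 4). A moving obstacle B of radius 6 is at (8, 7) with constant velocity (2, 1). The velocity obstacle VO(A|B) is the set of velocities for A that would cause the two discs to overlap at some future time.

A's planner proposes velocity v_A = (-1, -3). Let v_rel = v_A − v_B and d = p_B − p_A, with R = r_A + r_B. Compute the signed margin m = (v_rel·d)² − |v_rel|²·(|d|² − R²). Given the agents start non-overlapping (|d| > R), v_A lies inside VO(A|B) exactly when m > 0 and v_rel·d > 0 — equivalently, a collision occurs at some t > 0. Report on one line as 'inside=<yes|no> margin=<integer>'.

d = (15, 3),  |d|² = 234;  R = 8+6 = 14,  c = 234−14² = 38
v_rel = (-3, -4),  |v_rel|² = 25;  v_rel·d = (-3)·(15) + (-4)·(3) = -57
25·t² + 114·t + 38 = 0  ⇒  m = (-57)² − 25·38 = 2299
m = 2299 > 0,  v_rel·d = -57 < 0  ⇒  outside

inside=no margin=2299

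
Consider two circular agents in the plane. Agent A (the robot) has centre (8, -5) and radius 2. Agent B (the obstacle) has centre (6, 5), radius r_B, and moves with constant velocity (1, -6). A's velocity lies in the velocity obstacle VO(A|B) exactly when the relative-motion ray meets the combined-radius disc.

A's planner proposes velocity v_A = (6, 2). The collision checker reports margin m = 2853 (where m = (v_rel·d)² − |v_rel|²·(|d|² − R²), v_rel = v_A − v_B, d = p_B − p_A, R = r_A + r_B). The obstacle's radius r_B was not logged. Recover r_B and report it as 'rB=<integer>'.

m = 2853
d = (-2, 10);  v_rel = (5, 8),  |v_rel|² = 89
v_rel×d = (5)·(10) − (8)·(-2) = 66
since m = R²·89 − 66²:  R² = (4356 + 2853) / 89 = 81
R = √81 = 9  ⇒  r_B = 9 − 2 = 7

rB=7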